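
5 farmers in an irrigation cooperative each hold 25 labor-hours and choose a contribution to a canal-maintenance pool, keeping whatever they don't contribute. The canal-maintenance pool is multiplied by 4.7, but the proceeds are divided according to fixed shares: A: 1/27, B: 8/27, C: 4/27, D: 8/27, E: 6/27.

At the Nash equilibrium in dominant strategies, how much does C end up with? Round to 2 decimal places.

77.22 labor-hours

Each unit j contributes comes back to j as 4.7 × (j's share), so j prefers to contribute only if that share exceeds 1/4.7 = 0.2128; otherwise keeping the unit dominates.
B, D and E are above the threshold, contributing 25 each; the remaining 2 contribute 0. Total contributed: 75.
C keeps 25 and receives 4.7 × 75 × 4/27 = 52.22 from the canal-maintenance pool, for a payoff of 77.22.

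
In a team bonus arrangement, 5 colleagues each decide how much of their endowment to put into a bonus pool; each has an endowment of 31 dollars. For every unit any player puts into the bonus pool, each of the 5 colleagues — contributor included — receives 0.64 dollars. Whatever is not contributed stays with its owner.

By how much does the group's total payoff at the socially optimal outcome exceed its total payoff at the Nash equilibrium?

The private return per contributed unit is 0.64 < 1, so contributing 0 is dominant for every player. At the Nash equilibrium everyone keeps their 31, and the group total is 5 × 31 = 155.
Each contributed unit returns 3.200 to the group as a whole (0.64 to each of 5 players), which exceeds 1, so the social optimum is full contribution: group total = 3.200 × 155 = 496.00.
Efficiency loss = 496.00 − 155 = 341.00.

341.00 dollars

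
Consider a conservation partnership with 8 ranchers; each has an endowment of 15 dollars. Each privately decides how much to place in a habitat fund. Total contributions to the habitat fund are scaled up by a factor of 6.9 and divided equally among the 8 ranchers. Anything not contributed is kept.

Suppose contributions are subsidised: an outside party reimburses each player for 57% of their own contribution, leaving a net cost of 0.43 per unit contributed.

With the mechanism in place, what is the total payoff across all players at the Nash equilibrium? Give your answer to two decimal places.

Under the mechanism each unit contributed yields (6.9/8) / 0.43 = 2.0058 back to its contributor per unit of net cost, which exceeds 1, making full contribution the dominant choice for everyone.
So the Nash equilibrium is full contribution by all 8; the group earns 8 × (15 × 0.57 + 6.9 × 15) = 896.40.

896.40 dollars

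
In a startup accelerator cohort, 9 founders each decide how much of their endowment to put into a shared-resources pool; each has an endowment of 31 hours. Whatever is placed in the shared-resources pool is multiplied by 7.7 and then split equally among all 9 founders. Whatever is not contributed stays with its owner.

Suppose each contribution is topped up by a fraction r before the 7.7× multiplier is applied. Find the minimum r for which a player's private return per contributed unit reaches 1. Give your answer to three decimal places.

With matching at rate r, one contributed unit becomes (1 + r) in the shared-resources pool and returns 7.7 × (1 + r) / 9 to the contributor.
Setting this equal to 1: 1 + r = 9/7.7 = 1.1688.
So the minimum matching rate is r = 1.1688 − 1 = 0.169.

0.169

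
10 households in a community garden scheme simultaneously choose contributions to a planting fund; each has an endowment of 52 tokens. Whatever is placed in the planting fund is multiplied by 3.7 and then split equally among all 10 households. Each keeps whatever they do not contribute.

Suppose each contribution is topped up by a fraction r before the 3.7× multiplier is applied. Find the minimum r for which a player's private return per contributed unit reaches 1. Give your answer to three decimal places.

1.703

With matching at rate r, one contributed unit becomes (1 + r) in the planting fund and returns 3.7 × (1 + r) / 10 to the contributor.
Setting this equal to 1: 1 + r = 10/3.7 = 2.7027.
So the minimum matching rate is r = 2.7027 − 1 = 1.703.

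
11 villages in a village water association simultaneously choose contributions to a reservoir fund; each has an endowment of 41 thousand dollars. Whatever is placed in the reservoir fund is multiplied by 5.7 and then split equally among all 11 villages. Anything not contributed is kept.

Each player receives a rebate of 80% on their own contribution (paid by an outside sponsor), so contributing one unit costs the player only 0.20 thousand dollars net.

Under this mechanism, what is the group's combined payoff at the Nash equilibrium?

With the mechanism, a contributed unit returns (5.7/11) / 0.20 = 2.5909 per unit of net cost to the contributor — now above 1 — so contributing fully is weakly dominant for every player.
At the Nash equilibrium everyone contributes 41. Group total payoff = 11 × (41 × 0.80 + 5.7 × 41) = 2931.50.

2931.50 thousand dollars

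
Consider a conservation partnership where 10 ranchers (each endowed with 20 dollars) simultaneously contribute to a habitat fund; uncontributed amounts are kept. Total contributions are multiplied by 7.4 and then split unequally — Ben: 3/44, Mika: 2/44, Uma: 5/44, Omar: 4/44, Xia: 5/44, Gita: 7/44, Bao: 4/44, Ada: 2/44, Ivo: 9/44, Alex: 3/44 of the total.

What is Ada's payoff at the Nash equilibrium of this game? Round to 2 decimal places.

33.45 dollars

A player with share s gets back 7.4·s per unit contributed, so full contribution is dominant for anyone with s > 1/7.4 = 0.1351 and zero contribution is dominant for anyone below.
Gita and Ivo clear that bar, contributing 20 each; the remaining 8 contribute 0. Total contributed: 40.
Ada keeps 20 and receives 7.4 × 40 × 2/44 = 13.45 from the habitat fund, for a payoff of 33.45.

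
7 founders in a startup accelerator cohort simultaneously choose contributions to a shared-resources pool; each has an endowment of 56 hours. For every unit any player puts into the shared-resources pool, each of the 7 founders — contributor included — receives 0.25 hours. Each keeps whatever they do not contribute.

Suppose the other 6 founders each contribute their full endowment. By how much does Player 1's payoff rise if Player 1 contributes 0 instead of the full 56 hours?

Switching from a contribution of 56 to 0 lets Player 1 keep an extra 56 hours, but lowers the shared-resources pool by 56, which costs Player 1 their own share of that drop: 0.25 × 56 = 14.00.
Net gain = 56 − 14.00 = 42.00. The private return per contributed unit (0.25) is below 1, so free-riding is indeed the best response regardless of what the others do.

42.00 hours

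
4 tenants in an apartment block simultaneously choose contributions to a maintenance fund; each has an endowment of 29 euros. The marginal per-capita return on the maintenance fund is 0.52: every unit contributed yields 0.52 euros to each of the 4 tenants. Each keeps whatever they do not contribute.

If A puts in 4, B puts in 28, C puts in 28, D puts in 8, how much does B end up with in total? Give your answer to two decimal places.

36.36 euros

Total contributed: 4 + 28 + 28 + 8 = 68.
Each receives 0.52 × 68 = 35.36 from the maintenance fund.
B keeps 29 − 28 = 1, so B's payoff is 1 + 35.36 = 36.36.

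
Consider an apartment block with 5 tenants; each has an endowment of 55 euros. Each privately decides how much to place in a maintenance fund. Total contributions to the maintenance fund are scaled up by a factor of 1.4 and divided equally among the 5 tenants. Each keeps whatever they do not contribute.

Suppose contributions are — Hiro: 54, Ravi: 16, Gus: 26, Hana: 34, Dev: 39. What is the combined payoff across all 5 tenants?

342.60 euros

Total contributed: 54 + 16 + 26 + 34 + 39 = 169; total kept: 5 × 55 − 169 = 106.
The maintenance fund pays out 1.4 × 169 = 236.60 in aggregate.
Group total = 106 + 236.60 = 342.60.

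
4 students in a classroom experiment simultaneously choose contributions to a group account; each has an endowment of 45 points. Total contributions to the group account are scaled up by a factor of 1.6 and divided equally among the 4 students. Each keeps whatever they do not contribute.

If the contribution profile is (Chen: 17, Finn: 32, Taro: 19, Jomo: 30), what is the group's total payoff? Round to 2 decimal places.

238.80 points

Total contributed: 17 + 32 + 19 + 30 = 98; total kept: 4 × 45 − 98 = 82.
The group account pays out 1.6 × 98 = 156.80 in aggregate.
Group total = 82 + 156.80 = 238.80.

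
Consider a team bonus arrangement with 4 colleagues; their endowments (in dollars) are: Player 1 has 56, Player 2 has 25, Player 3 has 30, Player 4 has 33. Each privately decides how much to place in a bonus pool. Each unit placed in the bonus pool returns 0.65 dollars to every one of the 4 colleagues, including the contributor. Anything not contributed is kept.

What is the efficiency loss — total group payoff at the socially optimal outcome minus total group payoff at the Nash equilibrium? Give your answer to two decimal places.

The private return per contributed unit is 0.65 < 1 for everyone, so the Nash equilibrium is zero contribution and the group total is Σ E_j = 56 + 25 + 30 + 33 = 144.
Each contributed unit returns 2.600 to the group, so the social optimum is full contribution by everyone: group total = 2.600 × 144 = 374.40.
Efficiency loss = (2.600 − 1) × 144 = 230.40.

230.40 dollars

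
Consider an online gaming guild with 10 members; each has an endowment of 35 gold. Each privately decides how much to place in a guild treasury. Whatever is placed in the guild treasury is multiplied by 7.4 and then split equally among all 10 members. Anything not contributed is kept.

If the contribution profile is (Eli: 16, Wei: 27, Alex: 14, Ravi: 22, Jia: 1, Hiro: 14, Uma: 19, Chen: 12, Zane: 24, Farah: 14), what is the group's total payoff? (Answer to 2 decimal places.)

Total contributed: 16 + 27 + 14 + 22 + 1 + 14 + 19 + 12 + 24 + 14 = 163; total kept: 10 × 35 − 163 = 187.
The guild treasury pays out 7.4 × 163 = 1206.20 in aggregate.
Group total = 187 + 1206.20 = 1393.20.

1393.20 gold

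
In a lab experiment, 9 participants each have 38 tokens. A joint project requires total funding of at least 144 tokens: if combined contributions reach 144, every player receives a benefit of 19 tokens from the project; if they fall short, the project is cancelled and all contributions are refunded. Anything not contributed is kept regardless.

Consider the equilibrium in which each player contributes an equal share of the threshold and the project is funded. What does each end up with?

41 tokens

Equal share of the threshold: 144/9 = 16.
At this profile no one gains by cutting their contribution: any cut drops the total below 144, the project is cancelled, contributions are refunded, and the deviator ends with 38, which is less than 38 − 16 + 19 = 41. Contributing more than 16 just wastes the excess. So contributing exactly 16 is a best response.
Each player's payoff: 38 − 16 + 19 = 41.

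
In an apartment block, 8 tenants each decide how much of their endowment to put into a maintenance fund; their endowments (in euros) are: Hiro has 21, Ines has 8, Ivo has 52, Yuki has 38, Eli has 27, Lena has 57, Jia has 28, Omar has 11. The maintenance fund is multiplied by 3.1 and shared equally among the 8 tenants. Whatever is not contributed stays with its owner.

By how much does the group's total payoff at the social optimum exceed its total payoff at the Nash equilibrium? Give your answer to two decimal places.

508.20 euros

The private return per contributed unit is 3.1/8 = 0.3875 < 1 for every player regardless of endowment, so the Nash equilibrium is zero contribution and the group total is Σ E_j = 21 + 8 + 52 + 38 + 27 + 57 + 28 + 11 = 242.
Each contributed unit returns 3.100 to the group, so the social optimum is full contribution by everyone: group total = 3.100 × 242 = 750.20.
Efficiency loss = (3.100 − 1) × 242 = 508.20.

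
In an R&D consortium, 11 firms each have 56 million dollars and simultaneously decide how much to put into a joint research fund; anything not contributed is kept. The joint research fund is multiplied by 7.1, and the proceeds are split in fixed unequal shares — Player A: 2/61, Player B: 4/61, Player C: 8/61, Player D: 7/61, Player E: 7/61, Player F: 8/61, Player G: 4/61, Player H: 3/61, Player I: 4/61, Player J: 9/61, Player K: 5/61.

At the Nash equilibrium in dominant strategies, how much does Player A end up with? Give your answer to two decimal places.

69.04 million dollars

Player j's private return per contributed unit is 7.1 × (j's share). Contributing is weakly dominant for j when that share is at least 1/7.1 = 0.1408, and contributing 0 is dominant otherwise.
The only share above 0.1408 is Player J's 9/61, contributing 56; the remaining 10 contribute 0. Total contributed: 56.
Player A keeps 56 and receives 7.1 × 56 × 2/61 = 13.04 from the joint research fund, for a payoff of 69.04.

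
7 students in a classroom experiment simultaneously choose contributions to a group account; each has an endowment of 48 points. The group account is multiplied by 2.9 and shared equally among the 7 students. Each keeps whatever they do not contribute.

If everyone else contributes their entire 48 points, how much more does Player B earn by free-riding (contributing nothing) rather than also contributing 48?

28.11 points

Switching from a contribution of 48 to 0 lets Player B keep an extra 48 points, but lowers the group account by 48, which costs Player B their own share of that drop: 2.9/7 × 48 = 19.89.
Net gain = 48 − 19.89 = 28.11. The private return per contributed unit (0.4143) is below 1, so free-riding is indeed the best response regardless of what the others do.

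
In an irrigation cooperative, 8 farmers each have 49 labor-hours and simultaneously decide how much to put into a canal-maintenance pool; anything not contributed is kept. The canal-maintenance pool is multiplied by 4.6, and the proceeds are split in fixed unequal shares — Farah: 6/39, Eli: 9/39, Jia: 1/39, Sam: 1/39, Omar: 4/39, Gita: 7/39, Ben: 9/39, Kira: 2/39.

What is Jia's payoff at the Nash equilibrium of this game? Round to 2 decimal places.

A player with share s gets back 4.6·s per unit contributed, so full contribution is dominant for anyone with s > 1/4.6 = 0.2174 and zero contribution is dominant for anyone below.
Eli and Ben are above the threshold, contributing 49 each; the remaining 6 contribute 0. Total contributed: 98.
Jia keeps 49 and receives 4.6 × 98 × 1/39 = 11.56 from the canal-maintenance pool, for a payoff of 60.56.

60.56 labor-hours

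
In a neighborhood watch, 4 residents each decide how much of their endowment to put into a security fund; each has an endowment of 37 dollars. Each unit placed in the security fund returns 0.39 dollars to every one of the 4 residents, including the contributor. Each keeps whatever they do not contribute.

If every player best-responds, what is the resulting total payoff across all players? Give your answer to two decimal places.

148.00 dollars

The private return per contributed unit is 0.39 < 1, so contributing 0 is dominant for every player. At the Nash equilibrium everyone keeps their 37, and the group total is 4 × 37 = 148.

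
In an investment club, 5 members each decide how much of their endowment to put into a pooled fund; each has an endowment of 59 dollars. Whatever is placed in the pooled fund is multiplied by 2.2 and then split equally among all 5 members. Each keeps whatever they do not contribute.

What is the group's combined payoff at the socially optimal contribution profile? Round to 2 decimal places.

Each contributed unit returns 2.200 to the group as a whole (0.4400 to each of 5 players), which exceeds 1, so the social optimum is full contribution: group total = 2.200 × 295 = 649.00.

649.00 dollars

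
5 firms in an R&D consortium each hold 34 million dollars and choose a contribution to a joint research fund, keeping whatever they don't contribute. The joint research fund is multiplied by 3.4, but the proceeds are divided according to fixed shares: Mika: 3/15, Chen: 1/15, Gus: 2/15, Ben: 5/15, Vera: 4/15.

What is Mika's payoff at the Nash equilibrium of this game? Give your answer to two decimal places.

Player j's private return per contributed unit is 3.4 × (j's share). Contributing is weakly dominant for j when that share is at least 1/3.4 = 0.2941, and contributing 0 is dominant otherwise.
Ben alone (share 5/15) is above the threshold, contributing 34; the remaining 4 contribute 0. Total contributed: 34.
Mika keeps 34 and receives 3.4 × 34 × 3/15 = 23.12 from the joint research fund, for a payoff of 57.12.

57.12 million dollars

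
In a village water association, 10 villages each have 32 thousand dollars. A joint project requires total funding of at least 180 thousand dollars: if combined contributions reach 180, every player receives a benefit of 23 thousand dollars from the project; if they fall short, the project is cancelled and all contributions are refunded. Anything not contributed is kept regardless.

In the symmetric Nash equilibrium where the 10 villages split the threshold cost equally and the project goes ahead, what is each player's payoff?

37 thousand dollars

Equal share of the threshold: 180/10 = 18.
At this profile no one gains by cutting their contribution: any cut drops the total below 180, the project is cancelled, contributions are refunded, and the deviator ends with 32, which is less than 32 − 18 + 23 = 37. Contributing more than 18 just wastes the excess. So contributing exactly 18 is a best response.
Each player's payoff: 32 − 18 + 23 = 37.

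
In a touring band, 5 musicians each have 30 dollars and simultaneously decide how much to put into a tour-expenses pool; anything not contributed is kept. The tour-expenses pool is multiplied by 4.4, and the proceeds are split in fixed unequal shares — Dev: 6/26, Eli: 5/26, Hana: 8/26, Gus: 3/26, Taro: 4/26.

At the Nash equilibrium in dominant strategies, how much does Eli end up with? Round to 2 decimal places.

A player with share s gets back 4.4·s per unit contributed, so full contribution is dominant for anyone with s > 1/4.4 = 0.2273 and zero contribution is dominant for anyone below.
The shares above 0.2273 belong to Dev and Hana, contributing 30 each; the remaining 3 contribute 0. Total contributed: 60.
Eli keeps 30 and receives 4.4 × 60 × 5/26 = 50.77 from the tour-expenses pool, for a payoff of 80.77.

80.77 dollars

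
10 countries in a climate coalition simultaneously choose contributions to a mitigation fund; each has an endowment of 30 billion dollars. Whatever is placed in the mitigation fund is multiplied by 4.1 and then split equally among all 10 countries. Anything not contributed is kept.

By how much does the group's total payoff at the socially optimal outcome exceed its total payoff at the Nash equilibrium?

Each contributed unit returns 4.1/10 = 0.4100 to its contributor — below 1 — so contributing 0 is dominant for every player. At the Nash equilibrium everyone keeps their 30, and the group total is 10 × 30 = 300.
Each contributed unit returns 4.100 to the group as a whole (0.4100 to each of 10 players), which exceeds 1, so the social optimum is full contribution: group total = 4.100 × 300 = 1230.00.
Efficiency loss = 1230.00 − 300 = 930.00.

930.00 billion dollars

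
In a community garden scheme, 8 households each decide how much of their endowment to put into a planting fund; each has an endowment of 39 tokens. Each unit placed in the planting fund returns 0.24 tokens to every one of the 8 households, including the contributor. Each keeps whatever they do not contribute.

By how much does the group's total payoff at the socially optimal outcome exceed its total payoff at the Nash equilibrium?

The private return per contributed unit is 0.24 < 1, so contributing 0 is dominant for every player. At the Nash equilibrium everyone keeps their 39, and the group total is 8 × 39 = 312.
Each contributed unit returns 1.920 to the group as a whole (0.24 to each of 8 players), which exceeds 1, so the social optimum is full contribution: group total = 1.920 × 312 = 599.04.
Efficiency loss = 599.04 − 312 = 287.04.

287.04 tokens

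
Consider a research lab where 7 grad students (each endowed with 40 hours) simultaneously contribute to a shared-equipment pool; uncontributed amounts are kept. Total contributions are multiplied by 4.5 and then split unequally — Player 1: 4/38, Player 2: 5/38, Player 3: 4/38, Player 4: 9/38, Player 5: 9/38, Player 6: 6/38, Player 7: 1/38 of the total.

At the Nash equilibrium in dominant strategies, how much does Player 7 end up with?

49.47 hours

Each unit j contributes comes back to j as 4.5 × (j's share), so j prefers to contribute only if that share exceeds 1/4.5 = 0.2222; otherwise keeping the unit dominates.
The shares above 0.2222 belong to Player 4 and Player 5, contributing 40 each; the remaining 5 contribute 0. Total contributed: 80.
Player 7 keeps 40 and receives 4.5 × 80 × 1/38 = 9.47 from the shared-equipment pool, for a payoff of 49.47.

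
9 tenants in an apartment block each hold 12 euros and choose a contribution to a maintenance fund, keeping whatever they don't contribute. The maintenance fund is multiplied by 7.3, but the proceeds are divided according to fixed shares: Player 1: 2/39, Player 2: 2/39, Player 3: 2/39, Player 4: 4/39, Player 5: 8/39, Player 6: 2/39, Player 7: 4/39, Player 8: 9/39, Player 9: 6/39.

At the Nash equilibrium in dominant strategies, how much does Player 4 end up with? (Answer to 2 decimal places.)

Each unit j contributes comes back to j as 7.3 × (j's share), so j prefers to contribute only if that share exceeds 1/7.3 = 0.1370; otherwise keeping the unit dominates.
Player 5, Player 8 and Player 9 are above the threshold, contributing 12 each; the remaining 6 contribute 0. Total contributed: 36.
Player 4 keeps 12 and receives 7.3 × 36 × 4/39 = 26.95 from the maintenance fund, for a payoff of 38.95.

38.95 euros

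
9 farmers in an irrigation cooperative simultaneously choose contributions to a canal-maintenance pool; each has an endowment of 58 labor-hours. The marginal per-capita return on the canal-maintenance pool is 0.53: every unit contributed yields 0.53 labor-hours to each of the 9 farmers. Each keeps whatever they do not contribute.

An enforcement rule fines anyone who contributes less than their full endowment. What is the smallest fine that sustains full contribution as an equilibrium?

Given the others contribute fully, the best deviation is to contribute 0 (any partial contribution still incurs the fine and gives up units whose private return 0.53 is below 1).
Deviating from 58 to 0 saves 58 labor-hours but forfeits the deviator's share of the drop in the canal-maintenance pool: 0.53 × 58 = 30.74.
So the deviation gain is 58 − 30.74 = 27.26, and the fine must be at least 27.26 labor-hours to wipe it out.

27.26 labor-hours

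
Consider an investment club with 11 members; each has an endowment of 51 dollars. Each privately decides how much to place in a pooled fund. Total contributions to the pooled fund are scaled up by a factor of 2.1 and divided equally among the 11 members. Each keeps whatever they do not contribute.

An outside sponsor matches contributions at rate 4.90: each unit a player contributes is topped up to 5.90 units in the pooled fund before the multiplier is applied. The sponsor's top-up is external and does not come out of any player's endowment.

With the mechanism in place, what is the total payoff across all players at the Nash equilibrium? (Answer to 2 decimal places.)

6950.79 dollars

Under the mechanism each unit contributed yields 2.1 × 5.90 / 11 = 1.1264 back to its contributor per unit of net cost, which exceeds 1, making full contribution the dominant choice for everyone.
So the Nash equilibrium is full contribution by all 11; the group earns 2.1 × 5.90 × 561 = 6950.79.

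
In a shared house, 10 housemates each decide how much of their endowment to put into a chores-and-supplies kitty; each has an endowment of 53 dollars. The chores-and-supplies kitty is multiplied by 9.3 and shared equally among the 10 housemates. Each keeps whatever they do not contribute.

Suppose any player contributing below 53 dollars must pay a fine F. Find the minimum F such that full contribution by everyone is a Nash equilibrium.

3.71 dollars

Given the others contribute fully, the best deviation is to contribute 0 (any partial contribution still incurs the fine and gives up units whose private return 0.9300 is below 1).
Deviating from 53 to 0 saves 53 dollars but forfeits the deviator's share of the drop in the chores-and-supplies kitty: 9.3/10 × 53 = 49.29.
So the deviation gain is 53 − 49.29 = 3.71, and the fine must be at least 3.71 dollars to wipe it out.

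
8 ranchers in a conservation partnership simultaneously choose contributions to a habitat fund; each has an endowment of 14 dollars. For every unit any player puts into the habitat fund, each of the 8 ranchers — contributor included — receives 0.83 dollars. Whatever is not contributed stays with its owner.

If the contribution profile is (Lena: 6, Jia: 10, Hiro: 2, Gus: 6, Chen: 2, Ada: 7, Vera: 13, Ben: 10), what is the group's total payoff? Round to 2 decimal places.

Total contributed: 6 + 10 + 2 + 6 + 2 + 7 + 13 + 10 = 56; total kept: 8 × 14 − 56 = 56.
The habitat fund pays out 0.83 × 8 × 56 = 371.84 in aggregate.
Group total = 56 + 371.84 = 427.84.

427.84 dollars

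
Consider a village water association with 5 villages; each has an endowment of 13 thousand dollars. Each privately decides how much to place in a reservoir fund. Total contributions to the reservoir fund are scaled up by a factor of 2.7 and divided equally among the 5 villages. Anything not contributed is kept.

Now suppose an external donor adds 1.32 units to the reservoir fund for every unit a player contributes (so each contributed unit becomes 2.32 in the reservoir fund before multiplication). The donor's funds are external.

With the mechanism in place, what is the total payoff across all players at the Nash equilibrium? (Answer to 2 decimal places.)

407.16 thousand dollars

With the mechanism, a contributed unit returns 2.7 × 2.32 / 5 = 1.2528 per unit of net cost to the contributor — now above 1 — so contributing fully is weakly dominant for every player.
At the Nash equilibrium everyone contributes 13. Group total payoff = 2.7 × 2.32 × 65 = 407.16.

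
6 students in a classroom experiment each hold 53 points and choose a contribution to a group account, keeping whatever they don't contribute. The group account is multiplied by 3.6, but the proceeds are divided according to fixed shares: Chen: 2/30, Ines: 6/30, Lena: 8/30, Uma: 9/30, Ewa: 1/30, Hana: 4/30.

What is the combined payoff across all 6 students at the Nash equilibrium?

A player with share s gets back 3.6·s per unit contributed, so full contribution is dominant for anyone with s > 1/3.6 = 0.2778 and zero contribution is dominant for anyone below.
Only Uma (9/30) clears that bar, contributing 53; the remaining 5 contribute 0. Total contributed: 53.
The group account pays out 3.6 × 53 = 190.80 in total (split across the unequal shares, but the aggregate is all that matters for the group sum).
The 5 free-riders keep 53 each, adding 265. Group total = 265 + 190.80 = 455.80.

455.80 points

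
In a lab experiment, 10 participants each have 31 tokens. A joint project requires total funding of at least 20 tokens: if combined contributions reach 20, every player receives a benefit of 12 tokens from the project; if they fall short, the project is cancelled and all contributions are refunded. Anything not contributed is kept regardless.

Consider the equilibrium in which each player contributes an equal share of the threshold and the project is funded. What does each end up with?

Equal share of the threshold: 20/10 = 2.
At this profile no one gains by cutting their contribution: any cut drops the total below 20, the project is cancelled, contributions are refunded, and the deviator ends with 31, which is less than 31 − 2 + 12 = 41. Contributing more than 2 just wastes the excess. So contributing exactly 2 is a best response.
Each player's payoff: 31 − 2 + 12 = 41.

41 tokens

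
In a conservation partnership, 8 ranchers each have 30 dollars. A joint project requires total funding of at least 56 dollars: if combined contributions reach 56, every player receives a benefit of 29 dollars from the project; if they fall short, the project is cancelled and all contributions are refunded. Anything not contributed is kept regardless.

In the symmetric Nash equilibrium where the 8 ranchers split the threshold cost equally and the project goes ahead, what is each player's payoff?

Equal share of the threshold: 56/8 = 7.
At this profile no one gains by cutting their contribution: any cut drops the total below 56, the project is cancelled, contributions are refunded, and the deviator ends with 30, which is less than 30 − 7 + 29 = 52. Contributing more than 7 just wastes the excess. So contributing exactly 7 is a best response.
Each player's payoff: 30 − 7 + 29 = 52.

52 dollars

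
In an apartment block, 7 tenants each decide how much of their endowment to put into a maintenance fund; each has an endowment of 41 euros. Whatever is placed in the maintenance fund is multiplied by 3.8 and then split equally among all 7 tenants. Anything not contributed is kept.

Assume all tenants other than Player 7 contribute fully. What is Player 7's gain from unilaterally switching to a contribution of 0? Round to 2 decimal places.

18.74 euros

Switching from a contribution of 41 to 0 lets Player 7 keep an extra 41 euros, but lowers the maintenance fund by 41, which costs Player 7 their own share of that drop: 3.8/7 × 41 = 22.26.
Net gain = 41 − 22.26 = 18.74. The private return per contributed unit (0.5429) is below 1, so free-riding is indeed the best response regardless of what the others do.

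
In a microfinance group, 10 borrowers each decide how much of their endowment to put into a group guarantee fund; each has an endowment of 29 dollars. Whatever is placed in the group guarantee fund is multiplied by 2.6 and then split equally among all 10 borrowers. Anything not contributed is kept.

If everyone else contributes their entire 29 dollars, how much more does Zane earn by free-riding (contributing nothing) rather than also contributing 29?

Switching from a contribution of 29 to 0 lets Zane keep an extra 29 dollars, but lowers the group guarantee fund by 29, which costs Zane their own share of that drop: 2.6/10 × 29 = 7.54.
Net gain = 29 − 7.54 = 21.46. The private return per contributed unit (0.2600) is below 1, so free-riding is indeed the best response regardless of what the others do.

21.46 dollars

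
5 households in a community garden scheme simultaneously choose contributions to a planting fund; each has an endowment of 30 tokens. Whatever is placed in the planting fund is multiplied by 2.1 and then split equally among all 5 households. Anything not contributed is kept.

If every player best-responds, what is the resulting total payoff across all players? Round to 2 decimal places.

Each contributed unit returns 2.1/5 = 0.4200 to its contributor — below 1 — so contributing 0 is dominant for every player. At the Nash equilibrium everyone keeps their 30, and the group total is 5 × 30 = 150.

150.00 tokens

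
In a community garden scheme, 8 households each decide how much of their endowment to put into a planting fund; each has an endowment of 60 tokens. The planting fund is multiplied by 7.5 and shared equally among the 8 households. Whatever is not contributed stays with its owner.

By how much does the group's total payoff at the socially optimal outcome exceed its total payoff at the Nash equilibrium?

3120.00 tokens

Each contributed unit returns 7.5/8 = 0.9375 to its contributor — below 1 — so contributing 0 is dominant for every player. At the Nash equilibrium everyone keeps their 60, and the group total is 8 × 60 = 480.
Each contributed unit returns 7.500 to the group as a whole (0.9375 to each of 8 players), which exceeds 1, so the social optimum is full contribution: group total = 7.500 × 480 = 3600.00.
Efficiency loss = 3600.00 − 480 = 3120.00.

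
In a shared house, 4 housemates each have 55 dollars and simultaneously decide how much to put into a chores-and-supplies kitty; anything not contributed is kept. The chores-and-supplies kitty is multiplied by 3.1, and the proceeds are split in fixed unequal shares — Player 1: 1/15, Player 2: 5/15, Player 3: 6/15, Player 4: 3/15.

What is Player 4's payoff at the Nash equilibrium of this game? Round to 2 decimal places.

A player with share s gets back 3.1·s per unit contributed, so full contribution is dominant for anyone with s > 1/3.1 = 0.3226 and zero contribution is dominant for anyone below.
Player 2 and Player 3 are above the threshold, contributing 55 each; the remaining 2 contribute 0. Total contributed: 110.
Player 4 keeps 55 and receives 3.1 × 110 × 3/15 = 68.20 from the chores-and-supplies kitty, for a payoff of 123.20.

123.20 dollars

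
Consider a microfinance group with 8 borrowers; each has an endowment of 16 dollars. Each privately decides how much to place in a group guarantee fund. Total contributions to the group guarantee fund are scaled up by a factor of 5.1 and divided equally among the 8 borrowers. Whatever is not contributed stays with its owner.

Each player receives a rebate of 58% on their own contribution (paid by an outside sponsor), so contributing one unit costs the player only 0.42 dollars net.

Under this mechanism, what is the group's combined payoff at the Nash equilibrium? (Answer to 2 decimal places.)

Under the mechanism each unit contributed yields (5.1/8) / 0.42 = 1.5179 back to its contributor per unit of net cost, which exceeds 1, making full contribution the dominant choice for everyone.
So the Nash equilibrium is full contribution by all 8; the group earns 8 × (16 × 0.58 + 5.1 × 16) = 727.04.

727.04 dollars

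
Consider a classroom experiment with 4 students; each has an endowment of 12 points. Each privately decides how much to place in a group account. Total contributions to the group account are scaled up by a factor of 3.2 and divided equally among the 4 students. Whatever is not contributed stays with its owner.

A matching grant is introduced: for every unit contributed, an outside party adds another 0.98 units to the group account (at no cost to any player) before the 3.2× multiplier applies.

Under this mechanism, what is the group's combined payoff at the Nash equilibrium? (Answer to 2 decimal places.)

The effective private return per unit is now 3.2 × 1.98 / 4 = 1.5840 > 1, so every player's dominant strategy flips to full contribution.
So the Nash equilibrium is full contribution by all 4; the group earns 3.2 × 1.98 × 48 = 304.13.

304.13 points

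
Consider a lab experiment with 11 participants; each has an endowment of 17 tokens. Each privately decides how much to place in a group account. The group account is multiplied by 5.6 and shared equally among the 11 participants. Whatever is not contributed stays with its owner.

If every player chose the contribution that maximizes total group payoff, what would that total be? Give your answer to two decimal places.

1047.20 tokens

Each contributed unit returns 5.600 to the group as a whole (0.5091 to each of 11 players), which exceeds 1, so the social optimum is full contribution: group total = 5.600 × 187 = 1047.20.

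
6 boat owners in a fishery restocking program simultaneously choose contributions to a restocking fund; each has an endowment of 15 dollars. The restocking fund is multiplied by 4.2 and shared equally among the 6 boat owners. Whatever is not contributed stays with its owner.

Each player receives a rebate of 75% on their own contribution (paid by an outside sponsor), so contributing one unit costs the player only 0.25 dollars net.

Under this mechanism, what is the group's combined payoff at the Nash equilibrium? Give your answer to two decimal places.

445.50 dollars

With the mechanism, a contributed unit returns (4.2/6) / 0.25 = 2.8000 per unit of net cost to the contributor — now above 1 — so contributing fully is weakly dominant for every player.
So the Nash equilibrium is full contribution by all 6; the group earns 6 × (15 × 0.75 + 4.2 × 15) = 445.50.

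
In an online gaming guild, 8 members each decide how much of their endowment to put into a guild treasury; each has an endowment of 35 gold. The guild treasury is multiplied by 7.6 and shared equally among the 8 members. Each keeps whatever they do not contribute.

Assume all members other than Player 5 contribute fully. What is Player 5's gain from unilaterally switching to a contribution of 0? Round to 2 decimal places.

Switching from a contribution of 35 to 0 lets Player 5 keep an extra 35 gold, but lowers the guild treasury by 35, which costs Player 5 their own share of that drop: 7.6/8 × 35 = 33.25.
Net gain = 35 − 33.25 = 1.75. The private return per contributed unit (0.9500) is below 1, so free-riding is indeed the best response regardless of what the others do.

1.75 gold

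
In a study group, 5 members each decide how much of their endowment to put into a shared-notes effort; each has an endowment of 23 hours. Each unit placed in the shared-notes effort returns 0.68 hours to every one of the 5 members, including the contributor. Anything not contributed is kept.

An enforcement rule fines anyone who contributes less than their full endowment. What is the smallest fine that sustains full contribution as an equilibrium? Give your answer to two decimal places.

Given the others contribute fully, the best deviation is to contribute 0 (any partial contribution still incurs the fine and gives up units whose private return 0.68 is below 1).
Deviating from 23 to 0 saves 23 hours but forfeits the deviator's share of the drop in the shared-notes effort: 0.68 × 23 = 15.64.
So the deviation gain is 23 − 15.64 = 7.36, and the fine must be at least 7.36 hours to wipe it out.

7.36 hours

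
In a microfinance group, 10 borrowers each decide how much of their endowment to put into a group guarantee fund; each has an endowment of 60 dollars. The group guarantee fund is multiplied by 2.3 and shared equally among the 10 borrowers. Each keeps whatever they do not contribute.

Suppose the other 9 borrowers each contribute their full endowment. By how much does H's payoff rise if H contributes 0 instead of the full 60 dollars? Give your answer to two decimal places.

Switching from a contribution of 60 to 0 lets H keep an extra 60 dollars, but lowers the group guarantee fund by 60, which costs H their own share of that drop: 2.3/10 × 60 = 13.80.
Net gain = 60 − 13.80 = 46.20. The private return per contributed unit (0.2300) is below 1, so free-riding is indeed the best response regardless of what the others do.

46.20 dollars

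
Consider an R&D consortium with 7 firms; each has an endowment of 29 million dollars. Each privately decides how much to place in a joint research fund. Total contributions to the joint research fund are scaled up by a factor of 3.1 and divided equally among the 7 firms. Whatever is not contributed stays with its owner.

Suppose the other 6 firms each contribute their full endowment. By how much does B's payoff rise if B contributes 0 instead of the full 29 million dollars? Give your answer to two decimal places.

Switching from a contribution of 29 to 0 lets B keep an extra 29 million dollars, but lowers the joint research fund by 29, which costs B their own share of that drop: 3.1/7 × 29 = 12.84.
Net gain = 29 − 12.84 = 16.16. The private return per contributed unit (0.4429) is below 1, so free-riding is indeed the best response regardless of what the others do.

16.16 million dollars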